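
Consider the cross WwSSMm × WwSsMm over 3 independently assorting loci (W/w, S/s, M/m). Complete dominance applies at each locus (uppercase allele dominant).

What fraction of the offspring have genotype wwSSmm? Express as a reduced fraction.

WwSSMm gametes: WSM×2, WSm×2, wSM×2, wSm×2
WwSsMm gametes: WSM×1, WSm×1, WsM×1, Wsm×1, wSM×1, wSm×1, wsM×1, wsm×1
WwSSMm×WwSsMm grid (8·8=64): WWSSMM=2 WWSSMm=4 WWSSmm=2 WWSsMM=2 WWSsMm=4 WWSsmm=2 WwSSMM=4 WwSSMm=8 WwSSmm=4 WwSsMM=4 WwSsMm=8 WwSsmm=4 wwSSMM=2 wwSSMm=4 wwSSmm=2 wwSsMM=2 wwSsMm=4 wwSsmm=2
wwSSmm hits 2/64; gcd=2; 2÷2/64÷2 = 1/32

P(wwSSmm) = 1/32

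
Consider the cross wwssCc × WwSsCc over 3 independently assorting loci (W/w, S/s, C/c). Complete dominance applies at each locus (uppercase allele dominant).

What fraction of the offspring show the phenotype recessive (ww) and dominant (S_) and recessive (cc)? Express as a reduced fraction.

wwssCc gametes: wsC×4, wsc×4
WwSsCc gametes: WSC×1, WSc×1, WsC×1, Wsc×1, wSC×1, wSc×1, wsC×1, wsc×1
wwssCc×WwSsCc grid (8·8=64): WwSsCC=4 WwSsCc=8 WwSscc=4 WwssCC=4 WwssCc=8 Wwsscc=4 wwSsCC=4 wwSsCc=8 wwSscc=4 wwssCC=4 wwssCc=8 wwsscc=4
ww S_ cc hits 4/64; gcd=4; 4÷4/64÷4 = 1/16

P(ww S_ cc) = 1/16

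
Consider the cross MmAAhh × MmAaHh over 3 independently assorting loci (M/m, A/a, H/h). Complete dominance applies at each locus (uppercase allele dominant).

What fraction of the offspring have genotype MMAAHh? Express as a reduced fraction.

MmAAhh gametes: MAh×4, mAh×4
MmAaHh gametes: MAH×1, MAh×1, MaH×1, Mah×1, mAH×1, mAh×1, maH×1, mah×1
MmAAhh×MmAaHh grid (8·8=64): MMAAHh=4 MMAAhh=4 MMAaHh=4 MMAahh=4 MmAAHh=8 MmAAhh=8 MmAaHh=8 MmAahh=8 mmAAHh=4 mmAAhh=4 mmAaHh=4 mmAahh=4
MMAAHh hits 4/64; gcd=4; 4÷4/64÷4 = 1/16

P(MMAAHh) = 1/16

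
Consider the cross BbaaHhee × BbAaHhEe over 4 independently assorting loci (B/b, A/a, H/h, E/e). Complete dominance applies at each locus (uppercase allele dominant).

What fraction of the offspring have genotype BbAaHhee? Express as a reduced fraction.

BbaaHhee gametes: BaHe×4, Bahe×4, baHe×4, bahe×4
BbAaHhEe gametes: BAHE×1, BAHe×1, BAhE×1, BAhe×1, BaHE×1, BaHe×1, BahE×1, Bahe×1, bAHE×1, bAHe×1, bAhE×1, bAhe×1, baHE×1, baHe×1, bahE×1, bahe×1
BbaaHhee×BbAaHhEe grid (16·16=256): BBAaHHEe=4 BBAaHHee=4 BBAaHhEe=8 BBAaHhee=8 BBAahhEe=4 BBAahhee=4 BBaaHHEe=4 BBaaHHee=4 BBaaHhEe=8 BBaaHhee=8 BBaahhEe=4 BBaahhee=4 BbAaHHEe=8 BbAaHHee=8 BbAaHhEe=16 BbAaHhee=16 BbAahhEe=8 BbAahhee=8 BbaaHHEe=8 BbaaHHee=8 BbaaHhEe=16 BbaaHhee=16 BbaahhEe=8 Bbaahhee=8 bbAaHHEe=4 bbAaHHee=4 bbAaHhEe=8 bbAaHhee=8 bbAahhEe=4 bbAahhee=4 bbaaHHEe=4 bbaaHHee=4 bbaaHhEe=8 bbaaHhee=8 bbaahhEe=4 bbaahhee=4
BbAaHhee hits 16/256; gcd=16; 16÷16/256÷16 = 1/16

P(BbAaHhee) = 1/16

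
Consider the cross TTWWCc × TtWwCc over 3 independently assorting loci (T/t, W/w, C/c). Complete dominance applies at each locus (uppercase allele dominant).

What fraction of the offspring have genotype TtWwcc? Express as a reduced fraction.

P(TtWwcc) = 1/16

TTWWCc gametes: TWC×4, TWc×4
TtWwCc gametes: TWC×1, TWc×1, TwC×1, Twc×1, tWC×1, tWc×1, twC×1, twc×1
TTWWCc×TtWwCc grid (8·8=64): TTWWCC=4 TTWWCc=8 TTWWcc=4 TTWwCC=4 TTWwCc=8 TTWwcc=4 TtWWCC=4 TtWWCc=8 TtWWcc=4 TtWwCC=4 TtWwCc=8 TtWwcc=4
TtWwcc hits 4/64; gcd=4; 4÷4/64÷4 = 1/16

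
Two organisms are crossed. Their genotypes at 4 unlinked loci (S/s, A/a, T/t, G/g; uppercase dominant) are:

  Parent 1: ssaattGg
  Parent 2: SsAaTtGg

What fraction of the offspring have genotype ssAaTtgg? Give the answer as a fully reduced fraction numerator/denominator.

P(ssAaTtgg) = 1/32

ssaattGg gametes: satG×8, satg×8
SsAaTtGg gametes: SATG×1, SATg×1, SAtG×1, SAtg×1, SaTG×1, SaTg×1, SatG×1, Satg×1, sATG×1, sATg×1, sAtG×1, sAtg×1, saTG×1, saTg×1, satG×1, satg×1
ssaattGg×SsAaTtGg grid (16·16=256): SsAaTtGG=8 SsAaTtGg=16 SsAaTtgg=8 SsAattGG=8 SsAattGg=16 SsAattgg=8 SsaaTtGG=8 SsaaTtGg=16 SsaaTtgg=8 SsaattGG=8 SsaattGg=16 Ssaattgg=8 ssAaTtGG=8 ssAaTtGg=16 ssAaTtgg=8 ssAattGG=8 ssAattGg=16 ssAattgg=8 ssaaTtGG=8 ssaaTtGg=16 ssaaTtgg=8 ssaattGG=8 ssaattGg=16 ssaattgg=8
ssAaTtgg hits 8/256; gcd=8; 8÷8/256÷8 = 1/32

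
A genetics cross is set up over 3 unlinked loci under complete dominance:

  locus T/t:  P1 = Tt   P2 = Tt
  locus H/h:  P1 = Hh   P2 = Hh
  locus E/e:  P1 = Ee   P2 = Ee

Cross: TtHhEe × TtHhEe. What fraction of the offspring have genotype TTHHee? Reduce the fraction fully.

P(TTHHee) = 1/64

TtHhEe gametes: THE×1, THe×1, ThE×1, The×1, tHE×1, tHe×1, thE×1, the×1
TtHhEe gametes: THE×1, THe×1, ThE×1, The×1, tHE×1, tHe×1, thE×1, the×1
TtHhEe×TtHhEe grid (8·8=64): TTHHEE=1 TTHHEe=2 TTHHee=1 TTHhEE=2 TTHhEe=4 TTHhee=2 TThhEE=1 TThhEe=2 TThhee=1 TtHHEE=2 TtHHEe=4 TtHHee=2 TtHhEE=4 TtHhEe=8 TtHhee=4 TthhEE=2 TthhEe=4 Tthhee=2 ttHHEE=1 ttHHEe=2 ttHHee=1 ttHhEE=2 ttHhEe=4 ttHhee=2 tthhEE=1 tthhEe=2 tthhee=1
TTHHee hits 1/64; gcd=1; 1÷1/64÷1 = 1/64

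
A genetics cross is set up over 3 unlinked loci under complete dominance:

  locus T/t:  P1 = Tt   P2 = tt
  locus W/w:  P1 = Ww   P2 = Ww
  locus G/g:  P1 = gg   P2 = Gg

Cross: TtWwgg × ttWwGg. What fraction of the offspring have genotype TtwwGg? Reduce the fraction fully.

P(TtwwGg) = 1/16

TtWwgg gametes: TWg×2, Twg×2, tWg×2, twg×2
ttWwGg gametes: tWG×2, tWg×2, twG×2, twg×2
TtWwgg×ttWwGg grid (8·8=64): TtWWGg=4 TtWWgg=4 TtWwGg=8 TtWwgg=8 TtwwGg=4 Ttwwgg=4 ttWWGg=4 ttWWgg=4 ttWwGg=8 ttWwgg=8 ttwwGg=4 ttwwgg=4
TtwwGg hits 4/64; gcd=4; 4÷4/64÷4 = 1/16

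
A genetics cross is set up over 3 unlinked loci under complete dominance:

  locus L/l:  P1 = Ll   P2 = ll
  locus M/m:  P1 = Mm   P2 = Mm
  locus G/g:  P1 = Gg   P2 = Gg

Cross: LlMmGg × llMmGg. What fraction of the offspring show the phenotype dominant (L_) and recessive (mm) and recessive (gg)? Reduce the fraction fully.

P(L_ mm gg) = 1/32

LlMmGg gametes: LMG×1, LMg×1, LmG×1, Lmg×1, lMG×1, lMg×1, lmG×1, lmg×1
llMmGg gametes: lMG×2, lMg×2, lmG×2, lmg×2
LlMmGg×llMmGg grid (8·8=64): LlMMGG=2 LlMMGg=4 LlMMgg=2 LlMmGG=4 LlMmGg=8 LlMmgg=4 LlmmGG=2 LlmmGg=4 Llmmgg=2 llMMGG=2 llMMGg=4 llMMgg=2 llMmGG=4 llMmGg=8 llMmgg=4 llmmGG=2 llmmGg=4 llmmgg=2
L_ mm gg hits 2/64; gcd=2; 2÷2/64÷2 = 1/32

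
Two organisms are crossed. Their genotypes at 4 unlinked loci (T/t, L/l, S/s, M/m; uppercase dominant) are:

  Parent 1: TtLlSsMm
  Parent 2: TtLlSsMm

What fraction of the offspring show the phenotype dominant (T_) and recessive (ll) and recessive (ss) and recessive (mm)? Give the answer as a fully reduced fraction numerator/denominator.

TtLlSsMm gametes: TLSM×1, TLSm×1, TLsM×1, TLsm×1, TlSM×1, TlSm×1, TlsM×1, Tlsm×1, tLSM×1, tLSm×1, tLsM×1, tLsm×1, tlSM×1, tlSm×1, tlsM×1, tlsm×1
TtLlSsMm gametes: TLSM×1, TLSm×1, TLsM×1, TLsm×1, TlSM×1, TlSm×1, TlsM×1, Tlsm×1, tLSM×1, tLSm×1, tLsM×1, tLsm×1, tlSM×1, tlSm×1, tlsM×1, tlsm×1
TtLlSsMm×TtLlSsMm grid (16·16=256): TTLLSSMM=1 TTLLSSMm=2 TTLLSSmm=1 TTLLSsMM=2 TTLLSsMm=4 TTLLSsmm=2 TTLLssMM=1 TTLLssMm=2 TTLLssmm=1 TTLlSSMM=2 TTLlSSMm=4 TTLlSSmm=2 TTLlSsMM=4 TTLlSsMm=8 TTLlSsmm=4 TTLlssMM=2 TTLlssMm=4 TTLlssmm=2 TTllSSMM=1 TTllSSMm=2 TTllSSmm=1 TTllSsMM=2 TTllSsMm=4 TTllSsmm=2 TTllssMM=1 TTllssMm=2 TTllssmm=1 TtLLSSMM=2 TtLLSSMm=4 TtLLSSmm=2 TtLLSsMM=4 TtLLSsMm=8 TtLLSsmm=4 TtLLssMM=2 TtLLssMm=4 TtLLssmm=2 TtLlSSMM=4 TtLlSSMm=8 TtLlSSmm=4 TtLlSsMM=8 TtLlSsMm=16 TtLlSsmm=8 TtLlssMM=4 TtLlssMm=8 TtLlssmm=4 TtllSSMM=2 TtllSSMm=4 TtllSSmm=2 TtllSsMM=4 TtllSsMm=8 TtllSsmm=4 TtllssMM=2 TtllssMm=4 Ttllssmm=2 ttLLSSMM=1 ttLLSSMm=2 ttLLSSmm=1 ttLLSsMM=2 ttLLSsMm=4 ttLLSsmm=2 ttLLssMM=1 ttLLssMm=2 ttLLssmm=1 ttLlSSMM=2 ttLlSSMm=4 ttLlSSmm=2 ttLlSsMM=4 ttLlSsMm=8 ttLlSsmm=4 ttLlssMM=2 ttLlssMm=4 ttLlssmm=2 ttllSSMM=1 ttllSSMm=2 ttllSSmm=1 ttllSsMM=2 ttllSsMm=4 ttllSsmm=2 ttllssMM=1 ttllssMm=2 ttllssmm=1
T_ ll ss mm hits 3/256; gcd=1; 3÷1/256÷1 = 3/256

P(T_ ll ss mm) = 3/256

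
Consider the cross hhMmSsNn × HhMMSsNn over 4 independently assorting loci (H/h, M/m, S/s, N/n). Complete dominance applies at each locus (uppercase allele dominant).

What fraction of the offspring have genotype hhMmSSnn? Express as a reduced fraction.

hhMmSsNn gametes: hMSN×2, hMSn×2, hMsN×2, hMsn×2, hmSN×2, hmSn×2, hmsN×2, hmsn×2
HhMMSsNn gametes: HMSN×2, HMSn×2, HMsN×2, HMsn×2, hMSN×2, hMSn×2, hMsN×2, hMsn×2
hhMmSsNn×HhMMSsNn grid (16·16=256): HhMMSSNN=4 HhMMSSNn=8 HhMMSSnn=4 HhMMSsNN=8 HhMMSsNn=16 HhMMSsnn=8 HhMMssNN=4 HhMMssNn=8 HhMMssnn=4 HhMmSSNN=4 HhMmSSNn=8 HhMmSSnn=4 HhMmSsNN=8 HhMmSsNn=16 HhMmSsnn=8 HhMmssNN=4 HhMmssNn=8 HhMmssnn=4 hhMMSSNN=4 hhMMSSNn=8 hhMMSSnn=4 hhMMSsNN=8 hhMMSsNn=16 hhMMSsnn=8 hhMMssNN=4 hhMMssNn=8 hhMMssnn=4 hhMmSSNN=4 hhMmSSNn=8 hhMmSSnn=4 hhMmSsNN=8 hhMmSsNn=16 hhMmSsnn=8 hhMmssNN=4 hhMmssNn=8 hhMmssnn=4
hhMmSSnn hits 4/256; gcd=4; 4÷4/256÷4 = 1/64

P(hhMmSSnn) = 1/64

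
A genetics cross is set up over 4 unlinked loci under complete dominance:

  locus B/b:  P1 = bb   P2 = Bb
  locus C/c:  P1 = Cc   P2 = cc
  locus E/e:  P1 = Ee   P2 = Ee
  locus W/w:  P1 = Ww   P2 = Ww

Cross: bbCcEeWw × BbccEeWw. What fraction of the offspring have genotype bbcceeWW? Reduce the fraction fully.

bbCcEeWw gametes: bCEW×2, bCEw×2, bCeW×2, bCew×2, bcEW×2, bcEw×2, bceW×2, bcew×2
BbccEeWw gametes: BcEW×2, BcEw×2, BceW×2, Bcew×2, bcEW×2, bcEw×2, bceW×2, bcew×2
bbCcEeWw×BbccEeWw grid (16·16=256): BbCcEEWW=4 BbCcEEWw=8 BbCcEEww=4 BbCcEeWW=8 BbCcEeWw=16 BbCcEeww=8 BbCceeWW=4 BbCceeWw=8 BbCceeww=4 BbccEEWW=4 BbccEEWw=8 BbccEEww=4 BbccEeWW=8 BbccEeWw=16 BbccEeww=8 BbcceeWW=4 BbcceeWw=8 Bbcceeww=4 bbCcEEWW=4 bbCcEEWw=8 bbCcEEww=4 bbCcEeWW=8 bbCcEeWw=16 bbCcEeww=8 bbCceeWW=4 bbCceeWw=8 bbCceeww=4 bbccEEWW=4 bbccEEWw=8 bbccEEww=4 bbccEeWW=8 bbccEeWw=16 bbccEeww=8 bbcceeWW=4 bbcceeWw=8 bbcceeww=4
bbcceeWW hits 4/256; gcd=4; 4÷4/256÷4 = 1/64

P(bbcceeWW) = 1/64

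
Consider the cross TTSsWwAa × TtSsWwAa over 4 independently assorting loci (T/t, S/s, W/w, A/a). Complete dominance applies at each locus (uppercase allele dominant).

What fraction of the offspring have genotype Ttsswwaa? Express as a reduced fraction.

P(Ttsswwaa) = 1/128

TTSsWwAa gametes: TSWA×2, TSWa×2, TSwA×2, TSwa×2, TsWA×2, TsWa×2, TswA×2, Tswa×2
TtSsWwAa gametes: TSWA×1, TSWa×1, TSwA×1, TSwa×1, TsWA×1, TsWa×1, TswA×1, Tswa×1, tSWA×1, tSWa×1, tSwA×1, tSwa×1, tsWA×1, tsWa×1, tswA×1, tswa×1
TTSsWwAa×TtSsWwAa grid (16·16=256): TTSSWWAA=2 TTSSWWAa=4 TTSSWWaa=2 TTSSWwAA=4 TTSSWwAa=8 TTSSWwaa=4 TTSSwwAA=2 TTSSwwAa=4 TTSSwwaa=2 TTSsWWAA=4 TTSsWWAa=8 TTSsWWaa=4 TTSsWwAA=8 TTSsWwAa=16 TTSsWwaa=8 TTSswwAA=4 TTSswwAa=8 TTSswwaa=4 TTssWWAA=2 TTssWWAa=4 TTssWWaa=2 TTssWwAA=4 TTssWwAa=8 TTssWwaa=4 TTsswwAA=2 TTsswwAa=4 TTsswwaa=2 TtSSWWAA=2 TtSSWWAa=4 TtSSWWaa=2 TtSSWwAA=4 TtSSWwAa=8 TtSSWwaa=4 TtSSwwAA=2 TtSSwwAa=4 TtSSwwaa=2 TtSsWWAA=4 TtSsWWAa=8 TtSsWWaa=4 TtSsWwAA=8 TtSsWwAa=16 TtSsWwaa=8 TtSswwAA=4 TtSswwAa=8 TtSswwaa=4 TtssWWAA=2 TtssWWAa=4 TtssWWaa=2 TtssWwAA=4 TtssWwAa=8 TtssWwaa=4 TtsswwAA=2 TtsswwAa=4 Ttsswwaa=2
Ttsswwaa hits 2/256; gcd=2; 2÷2/256÷2 = 1/128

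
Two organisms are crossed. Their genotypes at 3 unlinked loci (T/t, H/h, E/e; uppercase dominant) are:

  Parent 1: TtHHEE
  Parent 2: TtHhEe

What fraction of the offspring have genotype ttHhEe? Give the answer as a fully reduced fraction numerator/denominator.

TtHHEE gametes: THE×4, tHE×4
TtHhEe gametes: THE×1, THe×1, ThE×1, The×1, tHE×1, tHe×1, thE×1, the×1
TtHHEE×TtHhEe grid (8·8=64): TTHHEE=4 TTHHEe=4 TTHhEE=4 TTHhEe=4 TtHHEE=8 TtHHEe=8 TtHhEE=8 TtHhEe=8 ttHHEE=4 ttHHEe=4 ttHhEE=4 ttHhEe=4
ttHhEe hits 4/64; gcd=4; 4÷4/64÷4 = 1/16

P(ttHhEe) = 1/16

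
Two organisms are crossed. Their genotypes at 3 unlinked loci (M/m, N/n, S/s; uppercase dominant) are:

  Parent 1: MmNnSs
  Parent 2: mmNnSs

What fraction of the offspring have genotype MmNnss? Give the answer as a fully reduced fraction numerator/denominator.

P(MmNnss) = 1/16

MmNnSs gametes: MNS×1, MNs×1, MnS×1, Mns×1, mNS×1, mNs×1, mnS×1, mns×1
mmNnSs gametes: mNS×2, mNs×2, mnS×2, mns×2
MmNnSs×mmNnSs grid (8·8=64): MmNNSS=2 MmNNSs=4 MmNNss=2 MmNnSS=4 MmNnSs=8 MmNnss=4 MmnnSS=2 MmnnSs=4 Mmnnss=2 mmNNSS=2 mmNNSs=4 mmNNss=2 mmNnSS=4 mmNnSs=8 mmNnss=4 mmnnSS=2 mmnnSs=4 mmnnss=2
MmNnss hits 4/64; gcd=4; 4÷4/64÷4 = 1/16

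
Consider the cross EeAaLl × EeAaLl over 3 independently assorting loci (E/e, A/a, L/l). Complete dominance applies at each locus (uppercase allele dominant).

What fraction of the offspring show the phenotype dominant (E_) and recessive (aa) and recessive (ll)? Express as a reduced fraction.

EeAaLl gametes: EAL×1, EAl×1, EaL×1, Eal×1, eAL×1, eAl×1, eaL×1, eal×1
EeAaLl gametes: EAL×1, EAl×1, EaL×1, Eal×1, eAL×1, eAl×1, eaL×1, eal×1
EeAaLl×EeAaLl grid (8·8=64): EEAALL=1 EEAALl=2 EEAAll=1 EEAaLL=2 EEAaLl=4 EEAall=2 EEaaLL=1 EEaaLl=2 EEaall=1 EeAALL=2 EeAALl=4 EeAAll=2 EeAaLL=4 EeAaLl=8 EeAall=4 EeaaLL=2 EeaaLl=4 Eeaall=2 eeAALL=1 eeAALl=2 eeAAll=1 eeAaLL=2 eeAaLl=4 eeAall=2 eeaaLL=1 eeaaLl=2 eeaall=1
E_ aa ll hits 3/64; gcd=1; 3÷1/64÷1 = 3/64

P(E_ aa ll) = 3/64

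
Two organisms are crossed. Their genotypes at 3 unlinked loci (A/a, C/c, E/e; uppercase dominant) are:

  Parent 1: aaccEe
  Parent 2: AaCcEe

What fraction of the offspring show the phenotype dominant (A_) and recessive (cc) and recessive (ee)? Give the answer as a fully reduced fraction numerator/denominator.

P(A_ cc ee) = 1/16

aaccEe gametes: acE×4, ace×4
AaCcEe gametes: ACE×1, ACe×1, AcE×1, Ace×1, aCE×1, aCe×1, acE×1, ace×1
aaccEe×AaCcEe grid (8·8=64): AaCcEE=4 AaCcEe=8 AaCcee=4 AaccEE=4 AaccEe=8 Aaccee=4 aaCcEE=4 aaCcEe=8 aaCcee=4 aaccEE=4 aaccEe=8 aaccee=4
A_ cc ee hits 4/64; gcd=4; 4÷4/64÷4 = 1/16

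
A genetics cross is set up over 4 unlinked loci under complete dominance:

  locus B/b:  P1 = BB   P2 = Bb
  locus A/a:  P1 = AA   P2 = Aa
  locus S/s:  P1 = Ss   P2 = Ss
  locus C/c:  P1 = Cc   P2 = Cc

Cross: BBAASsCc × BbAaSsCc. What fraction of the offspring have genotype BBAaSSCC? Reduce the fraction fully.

P(BBAaSSCC) = 1/64

BBAASsCc gametes: BASC×4, BASc×4, BAsC×4, BAsc×4
BbAaSsCc gametes: BASC×1, BASc×1, BAsC×1, BAsc×1, BaSC×1, BaSc×1, BasC×1, Basc×1, bASC×1, bASc×1, bAsC×1, bAsc×1, baSC×1, baSc×1, basC×1, basc×1
BBAASsCc×BbAaSsCc grid (16·16=256): BBAASSCC=4 BBAASSCc=8 BBAASScc=4 BBAASsCC=8 BBAASsCc=16 BBAASscc=8 BBAAssCC=4 BBAAssCc=8 BBAAsscc=4 BBAaSSCC=4 BBAaSSCc=8 BBAaSScc=4 BBAaSsCC=8 BBAaSsCc=16 BBAaSscc=8 BBAassCC=4 BBAassCc=8 BBAasscc=4 BbAASSCC=4 BbAASSCc=8 BbAASScc=4 BbAASsCC=8 BbAASsCc=16 BbAASscc=8 BbAAssCC=4 BbAAssCc=8 BbAAsscc=4 BbAaSSCC=4 BbAaSSCc=8 BbAaSScc=4 BbAaSsCC=8 BbAaSsCc=16 BbAaSscc=8 BbAassCC=4 BbAassCc=8 BbAasscc=4
BBAaSSCC hits 4/256; gcd=4; 4÷4/256÷4 = 1/64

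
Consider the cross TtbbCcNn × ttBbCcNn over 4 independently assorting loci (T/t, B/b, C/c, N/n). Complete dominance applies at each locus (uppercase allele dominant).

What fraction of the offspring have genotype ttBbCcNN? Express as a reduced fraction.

TtbbCcNn gametes: TbCN×2, TbCn×2, TbcN×2, Tbcn×2, tbCN×2, tbCn×2, tbcN×2, tbcn×2
ttBbCcNn gametes: tBCN×2, tBCn×2, tBcN×2, tBcn×2, tbCN×2, tbCn×2, tbcN×2, tbcn×2
TtbbCcNn×ttBbCcNn grid (16·16=256): TtBbCCNN=4 TtBbCCNn=8 TtBbCCnn=4 TtBbCcNN=8 TtBbCcNn=16 TtBbCcnn=8 TtBbccNN=4 TtBbccNn=8 TtBbccnn=4 TtbbCCNN=4 TtbbCCNn=8 TtbbCCnn=4 TtbbCcNN=8 TtbbCcNn=16 TtbbCcnn=8 TtbbccNN=4 TtbbccNn=8 Ttbbccnn=4 ttBbCCNN=4 ttBbCCNn=8 ttBbCCnn=4 ttBbCcNN=8 ttBbCcNn=16 ttBbCcnn=8 ttBbccNN=4 ttBbccNn=8 ttBbccnn=4 ttbbCCNN=4 ttbbCCNn=8 ttbbCCnn=4 ttbbCcNN=8 ttbbCcNn=16 ttbbCcnn=8 ttbbccNN=4 ttbbccNn=8 ttbbccnn=4
ttBbCcNN hits 8/256; gcd=8; 8÷8/256÷8 = 1/32

P(ttBbCcNN) = 1/32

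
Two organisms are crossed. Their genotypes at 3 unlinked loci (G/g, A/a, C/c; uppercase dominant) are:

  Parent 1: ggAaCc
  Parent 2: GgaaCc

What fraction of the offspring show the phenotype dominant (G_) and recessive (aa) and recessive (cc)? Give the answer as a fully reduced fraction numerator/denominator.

P(G_ aa cc) = 1/16

ggAaCc gametes: gAC×2, gAc×2, gaC×2, gac×2
GgaaCc gametes: GaC×2, Gac×2, gaC×2, gac×2
ggAaCc×GgaaCc grid (8·8=64): GgAaCC=4 GgAaCc=8 GgAacc=4 GgaaCC=4 GgaaCc=8 Ggaacc=4 ggAaCC=4 ggAaCc=8 ggAacc=4 ggaaCC=4 ggaaCc=8 ggaacc=4
G_ aa cc hits 4/64; gcd=4; 4÷4/64÷4 = 1/16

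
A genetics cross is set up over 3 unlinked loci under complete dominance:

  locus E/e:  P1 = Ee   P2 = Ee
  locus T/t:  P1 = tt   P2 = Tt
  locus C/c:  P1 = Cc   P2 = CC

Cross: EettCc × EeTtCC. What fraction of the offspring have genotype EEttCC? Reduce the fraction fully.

EettCc gametes: EtC×2, Etc×2, etC×2, etc×2
EeTtCC gametes: ETC×2, EtC×2, eTC×2, etC×2
EettCc×EeTtCC grid (8·8=64): EETtCC=4 EETtCc=4 EEttCC=4 EEttCc=4 EeTtCC=8 EeTtCc=8 EettCC=8 EettCc=8 eeTtCC=4 eeTtCc=4 eettCC=4 eettCc=4
EEttCC hits 4/64; gcd=4; 4÷4/64÷4 = 1/16

P(EEttCC) = 1/16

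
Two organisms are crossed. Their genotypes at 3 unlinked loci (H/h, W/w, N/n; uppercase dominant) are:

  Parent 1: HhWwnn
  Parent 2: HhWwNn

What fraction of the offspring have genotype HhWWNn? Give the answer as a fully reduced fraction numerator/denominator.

P(HhWWNn) = 1/16

HhWwnn gametes: HWn×2, Hwn×2, hWn×2, hwn×2
HhWwNn gametes: HWN×1, HWn×1, HwN×1, Hwn×1, hWN×1, hWn×1, hwN×1, hwn×1
HhWwnn×HhWwNn grid (8·8=64): HHWWNn=2 HHWWnn=2 HHWwNn=4 HHWwnn=4 HHwwNn=2 HHwwnn=2 HhWWNn=4 HhWWnn=4 HhWwNn=8 HhWwnn=8 HhwwNn=4 Hhwwnn=4 hhWWNn=2 hhWWnn=2 hhWwNn=4 hhWwnn=4 hhwwNn=2 hhwwnn=2
HhWWNn hits 4/64; gcd=4; 4÷4/64÷4 = 1/16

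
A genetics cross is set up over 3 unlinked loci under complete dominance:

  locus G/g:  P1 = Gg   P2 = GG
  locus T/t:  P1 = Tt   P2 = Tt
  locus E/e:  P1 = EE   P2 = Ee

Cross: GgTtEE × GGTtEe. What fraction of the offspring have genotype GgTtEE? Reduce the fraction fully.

GgTtEE gametes: GTE×2, GtE×2, gTE×2, gtE×2
GGTtEe gametes: GTE×2, GTe×2, GtE×2, Gte×2
GgTtEE×GGTtEe grid (8·8=64): GGTTEE=4 GGTTEe=4 GGTtEE=8 GGTtEe=8 GGttEE=4 GGttEe=4 GgTTEE=4 GgTTEe=4 GgTtEE=8 GgTtEe=8 GgttEE=4 GgttEe=4
GgTtEE hits 8/64; gcd=8; 8÷8/64÷8 = 1/8

P(GgTtEE) = 1/8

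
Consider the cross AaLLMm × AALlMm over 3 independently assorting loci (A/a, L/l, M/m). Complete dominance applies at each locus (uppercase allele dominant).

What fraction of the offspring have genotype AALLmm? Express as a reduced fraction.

AaLLMm gametes: ALM×2, ALm×2, aLM×2, aLm×2
AALlMm gametes: ALM×2, ALm×2, AlM×2, Alm×2
AaLLMm×AALlMm grid (8·8=64): AALLMM=4 AALLMm=8 AALLmm=4 AALlMM=4 AALlMm=8 AALlmm=4 AaLLMM=4 AaLLMm=8 AaLLmm=4 AaLlMM=4 AaLlMm=8 AaLlmm=4
AALLmm hits 4/64; gcd=4; 4÷4/64÷4 = 1/16

P(AALLmm) = 1/16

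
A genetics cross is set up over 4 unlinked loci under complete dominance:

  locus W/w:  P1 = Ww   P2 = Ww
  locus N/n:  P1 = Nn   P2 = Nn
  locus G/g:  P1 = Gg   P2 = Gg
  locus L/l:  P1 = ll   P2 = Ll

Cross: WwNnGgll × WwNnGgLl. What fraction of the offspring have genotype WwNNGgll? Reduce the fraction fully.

P(WwNNGgll) = 1/32

WwNnGgll gametes: WNGl×2, WNgl×2, WnGl×2, Wngl×2, wNGl×2, wNgl×2, wnGl×2, wngl×2
WwNnGgLl gametes: WNGL×1, WNGl×1, WNgL×1, WNgl×1, WnGL×1, WnGl×1, WngL×1, Wngl×1, wNGL×1, wNGl×1, wNgL×1, wNgl×1, wnGL×1, wnGl×1, wngL×1, wngl×1
WwNnGgll×WwNnGgLl grid (16·16=256): WWNNGGLl=2 WWNNGGll=2 WWNNGgLl=4 WWNNGgll=4 WWNNggLl=2 WWNNggll=2 WWNnGGLl=4 WWNnGGll=4 WWNnGgLl=8 WWNnGgll=8 WWNnggLl=4 WWNnggll=4 WWnnGGLl=2 WWnnGGll=2 WWnnGgLl=4 WWnnGgll=4 WWnnggLl=2 WWnnggll=2 WwNNGGLl=4 WwNNGGll=4 WwNNGgLl=8 WwNNGgll=8 WwNNggLl=4 WwNNggll=4 WwNnGGLl=8 WwNnGGll=8 WwNnGgLl=16 WwNnGgll=16 WwNnggLl=8 WwNnggll=8 WwnnGGLl=4 WwnnGGll=4 WwnnGgLl=8 WwnnGgll=8 WwnnggLl=4 Wwnnggll=4 wwNNGGLl=2 wwNNGGll=2 wwNNGgLl=4 wwNNGgll=4 wwNNggLl=2 wwNNggll=2 wwNnGGLl=4 wwNnGGll=4 wwNnGgLl=8 wwNnGgll=8 wwNnggLl=4 wwNnggll=4 wwnnGGLl=2 wwnnGGll=2 wwnnGgLl=4 wwnnGgll=4 wwnnggLl=2 wwnnggll=2
WwNNGgll hits 8/256; gcd=8; 8÷8/256÷8 = 1/32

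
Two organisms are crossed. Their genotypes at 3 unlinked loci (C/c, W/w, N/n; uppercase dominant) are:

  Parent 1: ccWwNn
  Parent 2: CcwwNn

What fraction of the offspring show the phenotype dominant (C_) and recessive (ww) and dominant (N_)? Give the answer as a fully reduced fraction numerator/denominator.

ccWwNn gametes: cWN×2, cWn×2, cwN×2, cwn×2
CcwwNn gametes: CwN×2, Cwn×2, cwN×2, cwn×2
ccWwNn×CcwwNn grid (8·8=64): CcWwNN=4 CcWwNn=8 CcWwnn=4 CcwwNN=4 CcwwNn=8 Ccwwnn=4 ccWwNN=4 ccWwNn=8 ccWwnn=4 ccwwNN=4 ccwwNn=8 ccwwnn=4
C_ ww N_ hits 12/64; gcd=4; 12÷4/64÷4 = 3/16

P(C_ ww N_) = 3/16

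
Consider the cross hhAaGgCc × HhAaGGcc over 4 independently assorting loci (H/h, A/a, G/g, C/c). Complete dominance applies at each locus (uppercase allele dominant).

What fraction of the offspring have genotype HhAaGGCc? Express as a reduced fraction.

P(HhAaGGCc) = 1/16

hhAaGgCc gametes: hAGC×2, hAGc×2, hAgC×2, hAgc×2, haGC×2, haGc×2, hagC×2, hagc×2
HhAaGGcc gametes: HAGc×4, HaGc×4, hAGc×4, haGc×4
hhAaGgCc×HhAaGGcc grid (16·16=256): HhAAGGCc=8 HhAAGGcc=8 HhAAGgCc=8 HhAAGgcc=8 HhAaGGCc=16 HhAaGGcc=16 HhAaGgCc=16 HhAaGgcc=16 HhaaGGCc=8 HhaaGGcc=8 HhaaGgCc=8 HhaaGgcc=8 hhAAGGCc=8 hhAAGGcc=8 hhAAGgCc=8 hhAAGgcc=8 hhAaGGCc=16 hhAaGGcc=16 hhAaGgCc=16 hhAaGgcc=16 hhaaGGCc=8 hhaaGGcc=8 hhaaGgCc=8 hhaaGgcc=8
HhAaGGCc hits 16/256; gcd=16; 16÷16/256÷16 = 1/16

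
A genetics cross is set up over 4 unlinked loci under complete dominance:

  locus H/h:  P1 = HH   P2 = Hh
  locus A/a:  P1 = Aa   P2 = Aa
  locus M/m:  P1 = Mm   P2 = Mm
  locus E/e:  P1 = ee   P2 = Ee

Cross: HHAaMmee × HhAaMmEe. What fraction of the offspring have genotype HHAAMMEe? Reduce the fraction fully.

P(HHAAMMEe) = 1/64

HHAaMmee gametes: HAMe×4, HAme×4, HaMe×4, Hame×4
HhAaMmEe gametes: HAME×1, HAMe×1, HAmE×1, HAme×1, HaME×1, HaMe×1, HamE×1, Hame×1, hAME×1, hAMe×1, hAmE×1, hAme×1, haME×1, haMe×1, hamE×1, hame×1
HHAaMmee×HhAaMmEe grid (16·16=256): HHAAMMEe=4 HHAAMMee=4 HHAAMmEe=8 HHAAMmee=8 HHAAmmEe=4 HHAAmmee=4 HHAaMMEe=8 HHAaMMee=8 HHAaMmEe=16 HHAaMmee=16 HHAammEe=8 HHAammee=8 HHaaMMEe=4 HHaaMMee=4 HHaaMmEe=8 HHaaMmee=8 HHaammEe=4 HHaammee=4 HhAAMMEe=4 HhAAMMee=4 HhAAMmEe=8 HhAAMmee=8 HhAAmmEe=4 HhAAmmee=4 HhAaMMEe=8 HhAaMMee=8 HhAaMmEe=16 HhAaMmee=16 HhAammEe=8 HhAammee=8 HhaaMMEe=4 HhaaMMee=4 HhaaMmEe=8 HhaaMmee=8 HhaammEe=4 Hhaammee=4
HHAAMMEe hits 4/256; gcd=4; 4÷4/256÷4 = 1/64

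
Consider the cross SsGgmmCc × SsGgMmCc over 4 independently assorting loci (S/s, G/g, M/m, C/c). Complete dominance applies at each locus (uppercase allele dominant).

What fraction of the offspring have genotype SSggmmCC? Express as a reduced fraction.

SsGgmmCc gametes: SGmC×2, SGmc×2, SgmC×2, Sgmc×2, sGmC×2, sGmc×2, sgmC×2, sgmc×2
SsGgMmCc gametes: SGMC×1, SGMc×1, SGmC×1, SGmc×1, SgMC×1, SgMc×1, SgmC×1, Sgmc×1, sGMC×1, sGMc×1, sGmC×1, sGmc×1, sgMC×1, sgMc×1, sgmC×1, sgmc×1
SsGgmmCc×SsGgMmCc grid (16·16=256): SSGGMmCC=2 SSGGMmCc=4 SSGGMmcc=2 SSGGmmCC=2 SSGGmmCc=4 SSGGmmcc=2 SSGgMmCC=4 SSGgMmCc=8 SSGgMmcc=4 SSGgmmCC=4 SSGgmmCc=8 SSGgmmcc=4 SSggMmCC=2 SSggMmCc=4 SSggMmcc=2 SSggmmCC=2 SSggmmCc=4 SSggmmcc=2 SsGGMmCC=4 SsGGMmCc=8 SsGGMmcc=4 SsGGmmCC=4 SsGGmmCc=8 SsGGmmcc=4 SsGgMmCC=8 SsGgMmCc=16 SsGgMmcc=8 SsGgmmCC=8 SsGgmmCc=16 SsGgmmcc=8 SsggMmCC=4 SsggMmCc=8 SsggMmcc=4 SsggmmCC=4 SsggmmCc=8 Ssggmmcc=4 ssGGMmCC=2 ssGGMmCc=4 ssGGMmcc=2 ssGGmmCC=2 ssGGmmCc=4 ssGGmmcc=2 ssGgMmCC=4 ssGgMmCc=8 ssGgMmcc=4 ssGgmmCC=4 ssGgmmCc=8 ssGgmmcc=4 ssggMmCC=2 ssggMmCc=4 ssggMmcc=2 ssggmmCC=2 ssggmmCc=4 ssggmmcc=2
SSggmmCC hits 2/256; gcd=2; 2÷2/256÷2 = 1/128

P(SSggmmCC) = 1/128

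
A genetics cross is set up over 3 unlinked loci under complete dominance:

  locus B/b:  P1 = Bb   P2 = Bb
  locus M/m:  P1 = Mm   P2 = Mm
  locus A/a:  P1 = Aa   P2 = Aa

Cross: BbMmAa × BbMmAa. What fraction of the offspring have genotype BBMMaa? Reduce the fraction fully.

P(BBMMaa) = 1/64

BbMmAa gametes: BMA×1, BMa×1, BmA×1, Bma×1, bMA×1, bMa×1, bmA×1, bma×1
BbMmAa gametes: BMA×1, BMa×1, BmA×1, Bma×1, bMA×1, bMa×1, bmA×1, bma×1
BbMmAa×BbMmAa grid (8·8=64): BBMMAA=1 BBMMAa=2 BBMMaa=1 BBMmAA=2 BBMmAa=4 BBMmaa=2 BBmmAA=1 BBmmAa=2 BBmmaa=1 BbMMAA=2 BbMMAa=4 BbMMaa=2 BbMmAA=4 BbMmAa=8 BbMmaa=4 BbmmAA=2 BbmmAa=4 Bbmmaa=2 bbMMAA=1 bbMMAa=2 bbMMaa=1 bbMmAA=2 bbMmAa=4 bbMmaa=2 bbmmAA=1 bbmmAa=2 bbmmaa=1
BBMMaa hits 1/64; gcd=1; 1÷1/64÷1 = 1/64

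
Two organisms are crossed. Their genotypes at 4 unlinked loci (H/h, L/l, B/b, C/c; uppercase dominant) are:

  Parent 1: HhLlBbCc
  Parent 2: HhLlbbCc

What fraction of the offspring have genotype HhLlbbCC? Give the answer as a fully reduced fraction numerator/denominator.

HhLlBbCc gametes: HLBC×1, HLBc×1, HLbC×1, HLbc×1, HlBC×1, HlBc×1, HlbC×1, Hlbc×1, hLBC×1, hLBc×1, hLbC×1, hLbc×1, hlBC×1, hlBc×1, hlbC×1, hlbc×1
HhLlbbCc gametes: HLbC×2, HLbc×2, HlbC×2, Hlbc×2, hLbC×2, hLbc×2, hlbC×2, hlbc×2
HhLlBbCc×HhLlbbCc grid (16·16=256): HHLLBbCC=2 HHLLBbCc=4 HHLLBbcc=2 HHLLbbCC=2 HHLLbbCc=4 HHLLbbcc=2 HHLlBbCC=4 HHLlBbCc=8 HHLlBbcc=4 HHLlbbCC=4 HHLlbbCc=8 HHLlbbcc=4 HHllBbCC=2 HHllBbCc=4 HHllBbcc=2 HHllbbCC=2 HHllbbCc=4 HHllbbcc=2 HhLLBbCC=4 HhLLBbCc=8 HhLLBbcc=4 HhLLbbCC=4 HhLLbbCc=8 HhLLbbcc=4 HhLlBbCC=8 HhLlBbCc=16 HhLlBbcc=8 HhLlbbCC=8 HhLlbbCc=16 HhLlbbcc=8 HhllBbCC=4 HhllBbCc=8 HhllBbcc=4 HhllbbCC=4 HhllbbCc=8 Hhllbbcc=4 hhLLBbCC=2 hhLLBbCc=4 hhLLBbcc=2 hhLLbbCC=2 hhLLbbCc=4 hhLLbbcc=2 hhLlBbCC=4 hhLlBbCc=8 hhLlBbcc=4 hhLlbbCC=4 hhLlbbCc=8 hhLlbbcc=4 hhllBbCC=2 hhllBbCc=4 hhllBbcc=2 hhllbbCC=2 hhllbbCc=4 hhllbbcc=2
HhLlbbCC hits 8/256; gcd=8; 8÷8/256÷8 = 1/32

P(HhLlbbCC) = 1/32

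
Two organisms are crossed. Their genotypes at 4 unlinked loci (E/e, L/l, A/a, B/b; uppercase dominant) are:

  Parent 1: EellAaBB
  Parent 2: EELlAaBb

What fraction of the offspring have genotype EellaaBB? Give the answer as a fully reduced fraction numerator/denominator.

EellAaBB gametes: ElAB×4, ElaB×4, elAB×4, elaB×4
EELlAaBb gametes: ELAB×2, ELAb×2, ELaB×2, ELab×2, ElAB×2, ElAb×2, ElaB×2, Elab×2
EellAaBB×EELlAaBb grid (16·16=256): EELlAABB=8 EELlAABb=8 EELlAaBB=16 EELlAaBb=16 EELlaaBB=8 EELlaaBb=8 EEllAABB=8 EEllAABb=8 EEllAaBB=16 EEllAaBb=16 EEllaaBB=8 EEllaaBb=8 EeLlAABB=8 EeLlAABb=8 EeLlAaBB=16 EeLlAaBb=16 EeLlaaBB=8 EeLlaaBb=8 EellAABB=8 EellAABb=8 EellAaBB=16 EellAaBb=16 EellaaBB=8 EellaaBb=8
EellaaBB hits 8/256; gcd=8; 8÷8/256÷8 = 1/32

P(EellaaBB) = 1/32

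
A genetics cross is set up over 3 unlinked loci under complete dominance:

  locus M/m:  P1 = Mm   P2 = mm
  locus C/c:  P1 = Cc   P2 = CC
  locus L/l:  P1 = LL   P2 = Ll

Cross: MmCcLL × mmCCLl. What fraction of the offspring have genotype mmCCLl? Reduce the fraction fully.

P(mmCCLl) = 1/8

MmCcLL gametes: MCL×2, McL×2, mCL×2, mcL×2
mmCCLl gametes: mCL×4, mCl×4
MmCcLL×mmCCLl grid (8·8=64): MmCCLL=8 MmCCLl=8 MmCcLL=8 MmCcLl=8 mmCCLL=8 mmCCLl=8 mmCcLL=8 mmCcLl=8
mmCCLl hits 8/64; gcd=8; 8÷8/64÷8 = 1/8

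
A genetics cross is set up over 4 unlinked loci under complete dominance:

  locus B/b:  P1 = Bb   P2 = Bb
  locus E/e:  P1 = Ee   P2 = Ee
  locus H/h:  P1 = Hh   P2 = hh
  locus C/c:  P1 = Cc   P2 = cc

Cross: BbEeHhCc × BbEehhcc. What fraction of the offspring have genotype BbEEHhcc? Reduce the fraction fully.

BbEeHhCc gametes: BEHC×1, BEHc×1, BEhC×1, BEhc×1, BeHC×1, BeHc×1, BehC×1, Behc×1, bEHC×1, bEHc×1, bEhC×1, bEhc×1, beHC×1, beHc×1, behC×1, behc×1
BbEehhcc gametes: BEhc×4, Behc×4, bEhc×4, behc×4
BbEeHhCc×BbEehhcc grid (16·16=256): BBEEHhCc=4 BBEEHhcc=4 BBEEhhCc=4 BBEEhhcc=4 BBEeHhCc=8 BBEeHhcc=8 BBEehhCc=8 BBEehhcc=8 BBeeHhCc=4 BBeeHhcc=4 BBeehhCc=4 BBeehhcc=4 BbEEHhCc=8 BbEEHhcc=8 BbEEhhCc=8 BbEEhhcc=8 BbEeHhCc=16 BbEeHhcc=16 BbEehhCc=16 BbEehhcc=16 BbeeHhCc=8 BbeeHhcc=8 BbeehhCc=8 Bbeehhcc=8 bbEEHhCc=4 bbEEHhcc=4 bbEEhhCc=4 bbEEhhcc=4 bbEeHhCc=8 bbEeHhcc=8 bbEehhCc=8 bbEehhcc=8 bbeeHhCc=4 bbeeHhcc=4 bbeehhCc=4 bbeehhcc=4
BbEEHhcc hits 8/256; gcd=8; 8÷8/256÷8 = 1/32

P(BbEEHhcc) = 1/32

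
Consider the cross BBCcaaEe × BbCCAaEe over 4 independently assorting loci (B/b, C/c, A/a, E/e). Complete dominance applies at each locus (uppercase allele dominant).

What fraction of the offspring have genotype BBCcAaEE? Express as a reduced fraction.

P(BBCcAaEE) = 1/32

BBCcaaEe gametes: BCaE×4, BCae×4, BcaE×4, Bcae×4
BbCCAaEe gametes: BCAE×2, BCAe×2, BCaE×2, BCae×2, bCAE×2, bCAe×2, bCaE×2, bCae×2
BBCcaaEe×BbCCAaEe grid (16·16=256): BBCCAaEE=8 BBCCAaEe=16 BBCCAaee=8 BBCCaaEE=8 BBCCaaEe=16 BBCCaaee=8 BBCcAaEE=8 BBCcAaEe=16 BBCcAaee=8 BBCcaaEE=8 BBCcaaEe=16 BBCcaaee=8 BbCCAaEE=8 BbCCAaEe=16 BbCCAaee=8 BbCCaaEE=8 BbCCaaEe=16 BbCCaaee=8 BbCcAaEE=8 BbCcAaEe=16 BbCcAaee=8 BbCcaaEE=8 BbCcaaEe=16 BbCcaaee=8
BBCcAaEE hits 8/256; gcd=8; 8÷8/256÷8 = 1/32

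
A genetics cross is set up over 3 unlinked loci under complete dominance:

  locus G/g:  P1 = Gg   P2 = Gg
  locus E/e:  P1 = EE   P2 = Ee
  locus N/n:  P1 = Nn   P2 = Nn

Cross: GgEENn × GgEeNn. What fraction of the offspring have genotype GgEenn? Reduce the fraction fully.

P(GgEenn) = 1/16

GgEENn gametes: GEN×2, GEn×2, gEN×2, gEn×2
GgEeNn gametes: GEN×1, GEn×1, GeN×1, Gen×1, gEN×1, gEn×1, geN×1, gen×1
GgEENn×GgEeNn grid (8·8=64): GGEENN=2 GGEENn=4 GGEEnn=2 GGEeNN=2 GGEeNn=4 GGEenn=2 GgEENN=4 GgEENn=8 GgEEnn=4 GgEeNN=4 GgEeNn=8 GgEenn=4 ggEENN=2 ggEENn=4 ggEEnn=2 ggEeNN=2 ggEeNn=4 ggEenn=2
GgEenn hits 4/64; gcd=4; 4÷4/64÷4 = 1/16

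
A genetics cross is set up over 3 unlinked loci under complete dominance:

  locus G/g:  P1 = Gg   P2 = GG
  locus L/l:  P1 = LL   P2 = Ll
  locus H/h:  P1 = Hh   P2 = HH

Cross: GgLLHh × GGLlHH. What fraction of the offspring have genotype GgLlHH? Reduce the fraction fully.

GgLLHh gametes: GLH×2, GLh×2, gLH×2, gLh×2
GGLlHH gametes: GLH×4, GlH×4
GgLLHh×GGLlHH grid (8·8=64): GGLLHH=8 GGLLHh=8 GGLlHH=8 GGLlHh=8 GgLLHH=8 GgLLHh=8 GgLlHH=8 GgLlHh=8
GgLlHH hits 8/64; gcd=8; 8÷8/64÷8 = 1/8

P(GgLlHH) = 1/8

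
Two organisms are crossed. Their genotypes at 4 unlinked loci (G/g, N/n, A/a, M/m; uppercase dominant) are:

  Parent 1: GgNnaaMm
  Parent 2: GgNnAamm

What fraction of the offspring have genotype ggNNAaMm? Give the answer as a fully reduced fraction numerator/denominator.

P(ggNNAaMm) = 1/64

GgNnaaMm gametes: GNaM×2, GNam×2, GnaM×2, Gnam×2, gNaM×2, gNam×2, gnaM×2, gnam×2
GgNnAamm gametes: GNAm×2, GNam×2, GnAm×2, Gnam×2, gNAm×2, gNam×2, gnAm×2, gnam×2
GgNnaaMm×GgNnAamm grid (16·16=256): GGNNAaMm=4 GGNNAamm=4 GGNNaaMm=4 GGNNaamm=4 GGNnAaMm=8 GGNnAamm=8 GGNnaaMm=8 GGNnaamm=8 GGnnAaMm=4 GGnnAamm=4 GGnnaaMm=4 GGnnaamm=4 GgNNAaMm=8 GgNNAamm=8 GgNNaaMm=8 GgNNaamm=8 GgNnAaMm=16 GgNnAamm=16 GgNnaaMm=16 GgNnaamm=16 GgnnAaMm=8 GgnnAamm=8 GgnnaaMm=8 Ggnnaamm=8 ggNNAaMm=4 ggNNAamm=4 ggNNaaMm=4 ggNNaamm=4 ggNnAaMm=8 ggNnAamm=8 ggNnaaMm=8 ggNnaamm=8 ggnnAaMm=4 ggnnAamm=4 ggnnaaMm=4 ggnnaamm=4
ggNNAaMm hits 4/256; gcd=4; 4÷4/256÷4 = 1/64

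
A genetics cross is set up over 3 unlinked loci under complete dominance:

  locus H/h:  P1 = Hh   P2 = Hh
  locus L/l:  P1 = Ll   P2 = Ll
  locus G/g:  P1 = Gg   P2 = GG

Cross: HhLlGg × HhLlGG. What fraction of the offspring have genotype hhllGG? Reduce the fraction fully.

P(hhllGG) = 1/32

HhLlGg gametes: HLG×1, HLg×1, HlG×1, Hlg×1, hLG×1, hLg×1, hlG×1, hlg×1
HhLlGG gametes: HLG×2, HlG×2, hLG×2, hlG×2
HhLlGg×HhLlGG grid (8·8=64): HHLLGG=2 HHLLGg=2 HHLlGG=4 HHLlGg=4 HHllGG=2 HHllGg=2 HhLLGG=4 HhLLGg=4 HhLlGG=8 HhLlGg=8 HhllGG=4 HhllGg=4 hhLLGG=2 hhLLGg=2 hhLlGG=4 hhLlGg=4 hhllGG=2 hhllGg=2
hhllGG hits 2/64; gcd=2; 2÷2/64÷2 = 1/32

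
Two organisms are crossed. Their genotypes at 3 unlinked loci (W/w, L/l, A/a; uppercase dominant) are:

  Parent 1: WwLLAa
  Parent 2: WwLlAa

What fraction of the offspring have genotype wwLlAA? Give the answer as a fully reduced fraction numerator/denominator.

P(wwLlAA) = 1/32

WwLLAa gametes: WLA×2, WLa×2, wLA×2, wLa×2
WwLlAa gametes: WLA×1, WLa×1, WlA×1, Wla×1, wLA×1, wLa×1, wlA×1, wla×1
WwLLAa×WwLlAa grid (8·8=64): WWLLAA=2 WWLLAa=4 WWLLaa=2 WWLlAA=2 WWLlAa=4 WWLlaa=2 WwLLAA=4 WwLLAa=8 WwLLaa=4 WwLlAA=4 WwLlAa=8 WwLlaa=4 wwLLAA=2 wwLLAa=4 wwLLaa=2 wwLlAA=2 wwLlAa=4 wwLlaa=2
wwLlAA hits 2/64; gcd=2; 2÷2/64÷2 = 1/32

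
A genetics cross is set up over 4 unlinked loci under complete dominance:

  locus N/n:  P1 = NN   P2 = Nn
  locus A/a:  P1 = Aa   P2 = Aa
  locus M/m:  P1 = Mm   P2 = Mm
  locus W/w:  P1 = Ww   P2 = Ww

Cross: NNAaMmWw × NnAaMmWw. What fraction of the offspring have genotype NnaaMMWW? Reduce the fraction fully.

P(NnaaMMWW) = 1/128

NNAaMmWw gametes: NAMW×2, NAMw×2, NAmW×2, NAmw×2, NaMW×2, NaMw×2, NamW×2, Namw×2
NnAaMmWw gametes: NAMW×1, NAMw×1, NAmW×1, NAmw×1, NaMW×1, NaMw×1, NamW×1, Namw×1, nAMW×1, nAMw×1, nAmW×1, nAmw×1, naMW×1, naMw×1, namW×1, namw×1
NNAaMmWw×NnAaMmWw grid (16·16=256): NNAAMMWW=2 NNAAMMWw=4 NNAAMMww=2 NNAAMmWW=4 NNAAMmWw=8 NNAAMmww=4 NNAAmmWW=2 NNAAmmWw=4 NNAAmmww=2 NNAaMMWW=4 NNAaMMWw=8 NNAaMMww=4 NNAaMmWW=8 NNAaMmWw=16 NNAaMmww=8 NNAammWW=4 NNAammWw=8 NNAammww=4 NNaaMMWW=2 NNaaMMWw=4 NNaaMMww=2 NNaaMmWW=4 NNaaMmWw=8 NNaaMmww=4 NNaammWW=2 NNaammWw=4 NNaammww=2 NnAAMMWW=2 NnAAMMWw=4 NnAAMMww=2 NnAAMmWW=4 NnAAMmWw=8 NnAAMmww=4 NnAAmmWW=2 NnAAmmWw=4 NnAAmmww=2 NnAaMMWW=4 NnAaMMWw=8 NnAaMMww=4 NnAaMmWW=8 NnAaMmWw=16 NnAaMmww=8 NnAammWW=4 NnAammWw=8 NnAammww=4 NnaaMMWW=2 NnaaMMWw=4 NnaaMMww=2 NnaaMmWW=4 NnaaMmWw=8 NnaaMmww=4 NnaammWW=2 NnaammWw=4 Nnaammww=2
NnaaMMWW hits 2/256; gcd=2; 2÷2/256÷2 = 1/128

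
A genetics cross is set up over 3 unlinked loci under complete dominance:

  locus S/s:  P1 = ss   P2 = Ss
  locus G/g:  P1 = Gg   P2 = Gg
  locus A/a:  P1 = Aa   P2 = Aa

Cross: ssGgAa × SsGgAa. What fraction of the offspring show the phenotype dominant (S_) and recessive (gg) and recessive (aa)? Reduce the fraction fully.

P(S_ gg aa) = 1/32

ssGgAa gametes: sGA×2, sGa×2, sgA×2, sga×2
SsGgAa gametes: SGA×1, SGa×1, SgA×1, Sga×1, sGA×1, sGa×1, sgA×1, sga×1
ssGgAa×SsGgAa grid (8·8=64): SsGGAA=2 SsGGAa=4 SsGGaa=2 SsGgAA=4 SsGgAa=8 SsGgaa=4 SsggAA=2 SsggAa=4 Ssggaa=2 ssGGAA=2 ssGGAa=4 ssGGaa=2 ssGgAA=4 ssGgAa=8 ssGgaa=4 ssggAA=2 ssggAa=4 ssggaa=2
S_ gg aa hits 2/64; gcd=2; 2÷2/64÷2 = 1/32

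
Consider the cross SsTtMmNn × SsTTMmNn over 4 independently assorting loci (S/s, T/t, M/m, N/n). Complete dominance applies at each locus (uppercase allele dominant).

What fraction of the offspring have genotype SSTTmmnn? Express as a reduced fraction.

SsTtMmNn gametes: STMN×1, STMn×1, STmN×1, STmn×1, StMN×1, StMn×1, StmN×1, Stmn×1, sTMN×1, sTMn×1, sTmN×1, sTmn×1, stMN×1, stMn×1, stmN×1, stmn×1
SsTTMmNn gametes: STMN×2, STMn×2, STmN×2, STmn×2, sTMN×2, sTMn×2, sTmN×2, sTmn×2
SsTtMmNn×SsTTMmNn grid (16·16=256): SSTTMMNN=2 SSTTMMNn=4 SSTTMMnn=2 SSTTMmNN=4 SSTTMmNn=8 SSTTMmnn=4 SSTTmmNN=2 SSTTmmNn=4 SSTTmmnn=2 SSTtMMNN=2 SSTtMMNn=4 SSTtMMnn=2 SSTtMmNN=4 SSTtMmNn=8 SSTtMmnn=4 SSTtmmNN=2 SSTtmmNn=4 SSTtmmnn=2 SsTTMMNN=4 SsTTMMNn=8 SsTTMMnn=4 SsTTMmNN=8 SsTTMmNn=16 SsTTMmnn=8 SsTTmmNN=4 SsTTmmNn=8 SsTTmmnn=4 SsTtMMNN=4 SsTtMMNn=8 SsTtMMnn=4 SsTtMmNN=8 SsTtMmNn=16 SsTtMmnn=8 SsTtmmNN=4 SsTtmmNn=8 SsTtmmnn=4 ssTTMMNN=2 ssTTMMNn=4 ssTTMMnn=2 ssTTMmNN=4 ssTTMmNn=8 ssTTMmnn=4 ssTTmmNN=2 ssTTmmNn=4 ssTTmmnn=2 ssTtMMNN=2 ssTtMMNn=4 ssTtMMnn=2 ssTtMmNN=4 ssTtMmNn=8 ssTtMmnn=4 ssTtmmNN=2 ssTtmmNn=4 ssTtmmnn=2
SSTTmmnn hits 2/256; gcd=2; 2÷2/256÷2 = 1/128

P(SSTTmmnn) = 1/128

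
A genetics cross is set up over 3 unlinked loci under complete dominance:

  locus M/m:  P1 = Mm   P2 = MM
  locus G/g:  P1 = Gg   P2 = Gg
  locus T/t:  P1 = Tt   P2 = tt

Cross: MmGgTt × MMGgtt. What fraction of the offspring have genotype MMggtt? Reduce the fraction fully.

P(MMggtt) = 1/16

MmGgTt gametes: MGT×1, MGt×1, MgT×1, Mgt×1, mGT×1, mGt×1, mgT×1, mgt×1
MMGgtt gametes: MGt×4, Mgt×4
MmGgTt×MMGgtt grid (8·8=64): MMGGTt=4 MMGGtt=4 MMGgTt=8 MMGgtt=8 MMggTt=4 MMggtt=4 MmGGTt=4 MmGGtt=4 MmGgTt=8 MmGgtt=8 MmggTt=4 Mmggtt=4
MMggtt hits 4/64; gcd=4; 4÷4/64÷4 = 1/16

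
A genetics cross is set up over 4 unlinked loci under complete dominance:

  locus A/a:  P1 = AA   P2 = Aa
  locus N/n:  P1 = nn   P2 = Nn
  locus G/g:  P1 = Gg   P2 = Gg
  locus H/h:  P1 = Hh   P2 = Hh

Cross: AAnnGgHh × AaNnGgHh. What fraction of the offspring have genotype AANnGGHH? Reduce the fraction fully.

AAnnGgHh gametes: AnGH×4, AnGh×4, AngH×4, Angh×4
AaNnGgHh gametes: ANGH×1, ANGh×1, ANgH×1, ANgh×1, AnGH×1, AnGh×1, AngH×1, Angh×1, aNGH×1, aNGh×1, aNgH×1, aNgh×1, anGH×1, anGh×1, angH×1, angh×1
AAnnGgHh×AaNnGgHh grid (16·16=256): AANnGGHH=4 AANnGGHh=8 AANnGGhh=4 AANnGgHH=8 AANnGgHh=16 AANnGghh=8 AANnggHH=4 AANnggHh=8 AANngghh=4 AAnnGGHH=4 AAnnGGHh=8 AAnnGGhh=4 AAnnGgHH=8 AAnnGgHh=16 AAnnGghh=8 AAnnggHH=4 AAnnggHh=8 AAnngghh=4 AaNnGGHH=4 AaNnGGHh=8 AaNnGGhh=4 AaNnGgHH=8 AaNnGgHh=16 AaNnGghh=8 AaNnggHH=4 AaNnggHh=8 AaNngghh=4 AannGGHH=4 AannGGHh=8 AannGGhh=4 AannGgHH=8 AannGgHh=16 AannGghh=8 AannggHH=4 AannggHh=8 Aanngghh=4
AANnGGHH hits 4/256; gcd=4; 4÷4/256÷4 = 1/64

P(AANnGGHH) = 1/64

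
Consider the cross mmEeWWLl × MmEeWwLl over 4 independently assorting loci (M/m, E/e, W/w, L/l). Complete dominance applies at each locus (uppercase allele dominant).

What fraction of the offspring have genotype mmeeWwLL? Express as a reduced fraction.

P(mmeeWwLL) = 1/64

mmEeWWLl gametes: mEWL×4, mEWl×4, meWL×4, meWl×4
MmEeWwLl gametes: MEWL×1, MEWl×1, MEwL×1, MEwl×1, MeWL×1, MeWl×1, MewL×1, Mewl×1, mEWL×1, mEWl×1, mEwL×1, mEwl×1, meWL×1, meWl×1, mewL×1, mewl×1
mmEeWWLl×MmEeWwLl grid (16·16=256): MmEEWWLL=4 MmEEWWLl=8 MmEEWWll=4 MmEEWwLL=4 MmEEWwLl=8 MmEEWwll=4 MmEeWWLL=8 MmEeWWLl=16 MmEeWWll=8 MmEeWwLL=8 MmEeWwLl=16 MmEeWwll=8 MmeeWWLL=4 MmeeWWLl=8 MmeeWWll=4 MmeeWwLL=4 MmeeWwLl=8 MmeeWwll=4 mmEEWWLL=4 mmEEWWLl=8 mmEEWWll=4 mmEEWwLL=4 mmEEWwLl=8 mmEEWwll=4 mmEeWWLL=8 mmEeWWLl=16 mmEeWWll=8 mmEeWwLL=8 mmEeWwLl=16 mmEeWwll=8 mmeeWWLL=4 mmeeWWLl=8 mmeeWWll=4 mmeeWwLL=4 mmeeWwLl=8 mmeeWwll=4
mmeeWwLL hits 4/256; gcd=4; 4÷4/256÷4 = 1/64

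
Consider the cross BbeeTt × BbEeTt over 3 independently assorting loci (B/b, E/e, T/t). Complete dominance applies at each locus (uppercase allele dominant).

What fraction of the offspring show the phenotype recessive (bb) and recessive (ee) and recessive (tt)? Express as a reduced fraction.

P(bb ee tt) = 1/32

BbeeTt gametes: BeT×2, Bet×2, beT×2, bet×2
BbEeTt gametes: BET×1, BEt×1, BeT×1, Bet×1, bET×1, bEt×1, beT×1, bet×1
BbeeTt×BbEeTt grid (8·8=64): BBEeTT=2 BBEeTt=4 BBEett=2 BBeeTT=2 BBeeTt=4 BBeett=2 BbEeTT=4 BbEeTt=8 BbEett=4 BbeeTT=4 BbeeTt=8 Bbeett=4 bbEeTT=2 bbEeTt=4 bbEett=2 bbeeTT=2 bbeeTt=4 bbeett=2
bb ee tt hits 2/64; gcd=2; 2÷2/64÷2 = 1/32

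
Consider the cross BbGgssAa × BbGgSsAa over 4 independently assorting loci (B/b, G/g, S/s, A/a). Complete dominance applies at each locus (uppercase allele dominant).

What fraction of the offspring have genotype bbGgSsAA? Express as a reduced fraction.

BbGgssAa gametes: BGsA×2, BGsa×2, BgsA×2, Bgsa×2, bGsA×2, bGsa×2, bgsA×2, bgsa×2
BbGgSsAa gametes: BGSA×1, BGSa×1, BGsA×1, BGsa×1, BgSA×1, BgSa×1, BgsA×1, Bgsa×1, bGSA×1, bGSa×1, bGsA×1, bGsa×1, bgSA×1, bgSa×1, bgsA×1, bgsa×1
BbGgssAa×BbGgSsAa grid (16·16=256): BBGGSsAA=2 BBGGSsAa=4 BBGGSsaa=2 BBGGssAA=2 BBGGssAa=4 BBGGssaa=2 BBGgSsAA=4 BBGgSsAa=8 BBGgSsaa=4 BBGgssAA=4 BBGgssAa=8 BBGgssaa=4 BBggSsAA=2 BBggSsAa=4 BBggSsaa=2 BBggssAA=2 BBggssAa=4 BBggssaa=2 BbGGSsAA=4 BbGGSsAa=8 BbGGSsaa=4 BbGGssAA=4 BbGGssAa=8 BbGGssaa=4 BbGgSsAA=8 BbGgSsAa=16 BbGgSsaa=8 BbGgssAA=8 BbGgssAa=16 BbGgssaa=8 BbggSsAA=4 BbggSsAa=8 BbggSsaa=4 BbggssAA=4 BbggssAa=8 Bbggssaa=4 bbGGSsAA=2 bbGGSsAa=4 bbGGSsaa=2 bbGGssAA=2 bbGGssAa=4 bbGGssaa=2 bbGgSsAA=4 bbGgSsAa=8 bbGgSsaa=4 bbGgssAA=4 bbGgssAa=8 bbGgssaa=4 bbggSsAA=2 bbggSsAa=4 bbggSsaa=2 bbggssAA=2 bbggssAa=4 bbggssaa=2
bbGgSsAA hits 4/256; gcd=4; 4÷4/256÷4 = 1/64

P(bbGgSsAA) = 1/64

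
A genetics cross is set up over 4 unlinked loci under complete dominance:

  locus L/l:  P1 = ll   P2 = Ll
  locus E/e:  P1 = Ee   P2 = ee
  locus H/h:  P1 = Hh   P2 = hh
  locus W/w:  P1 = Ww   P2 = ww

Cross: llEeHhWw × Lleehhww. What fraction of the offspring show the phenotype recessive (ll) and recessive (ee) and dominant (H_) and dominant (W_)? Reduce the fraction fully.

P(ll ee H_ W_) = 1/16

llEeHhWw gametes: lEHW×2, lEHw×2, lEhW×2, lEhw×2, leHW×2, leHw×2, lehW×2, lehw×2
Lleehhww gametes: Lehw×8, lehw×8
llEeHhWw×Lleehhww grid (16·16=256): LlEeHhWw=16 LlEeHhww=16 LlEehhWw=16 LlEehhww=16 LleeHhWw=16 LleeHhww=16 LleehhWw=16 Lleehhww=16 llEeHhWw=16 llEeHhww=16 llEehhWw=16 llEehhww=16 lleeHhWw=16 lleeHhww=16 lleehhWw=16 lleehhww=16
ll ee H_ W_ hits 16/256; gcd=16; 16÷16/256÷16 = 1/16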